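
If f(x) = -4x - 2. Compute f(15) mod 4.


2


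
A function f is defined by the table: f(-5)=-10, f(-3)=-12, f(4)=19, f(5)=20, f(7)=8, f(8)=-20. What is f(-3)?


Reading from the table at x = -3

-12


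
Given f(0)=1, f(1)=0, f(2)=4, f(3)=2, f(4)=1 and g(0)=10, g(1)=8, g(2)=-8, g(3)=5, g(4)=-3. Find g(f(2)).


f(2) = 4
g(4) = -3

-3


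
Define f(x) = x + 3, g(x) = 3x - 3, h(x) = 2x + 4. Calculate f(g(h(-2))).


h(-2) = 0
g(0) = -3
f(-3) = 0

0


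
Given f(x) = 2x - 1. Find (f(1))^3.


f(1) = 1
(1)^3 = 1

1


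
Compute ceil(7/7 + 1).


7/7 = 1
1 + 1 = 2
ceil(2) = 2

2


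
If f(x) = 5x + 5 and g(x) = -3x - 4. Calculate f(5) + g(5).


f(5) = 30
g(5) = -19
Sum = 11

11


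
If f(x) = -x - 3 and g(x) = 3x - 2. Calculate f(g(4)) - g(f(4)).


f(g(4)) = -13
g(f(4)) = -23
Difference = 10

10


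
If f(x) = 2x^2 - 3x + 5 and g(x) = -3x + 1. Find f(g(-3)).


175


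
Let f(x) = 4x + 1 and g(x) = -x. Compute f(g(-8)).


g(-8) = 8
f(8) = 33

33


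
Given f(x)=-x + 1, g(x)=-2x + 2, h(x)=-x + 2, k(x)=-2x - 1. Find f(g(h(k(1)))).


9


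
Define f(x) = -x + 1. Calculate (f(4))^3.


f(4) = -3
(-3)^3 = -27

-27


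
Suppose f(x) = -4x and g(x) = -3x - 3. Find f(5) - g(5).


f(5) = -20
g(5) = -18
Difference = -2

-2


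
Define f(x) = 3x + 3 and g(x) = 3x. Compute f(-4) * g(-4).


f(-4) = -9
g(-4) = -12
Product = 108

108


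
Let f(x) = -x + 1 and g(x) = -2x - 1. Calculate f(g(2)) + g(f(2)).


f(g(2)) = 6
g(f(2)) = 1
Sum = 7

7


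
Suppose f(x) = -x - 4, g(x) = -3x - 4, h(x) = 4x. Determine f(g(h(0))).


h(0) = 0
g(0) = -4
f(-4) = 0

0


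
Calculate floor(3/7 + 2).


3/7 = 0.4286
0.4286 + 2 = 2.4286
floor(2.4286) = 2

2


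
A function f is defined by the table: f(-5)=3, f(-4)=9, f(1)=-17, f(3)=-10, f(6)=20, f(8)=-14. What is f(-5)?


Reading from the table at x = -5

3


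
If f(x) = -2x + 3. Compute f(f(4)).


f(4) = -5
f(-5) = 13

13


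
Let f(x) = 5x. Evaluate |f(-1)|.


5


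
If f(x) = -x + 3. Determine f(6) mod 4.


f(6) = -3
-3 mod 4 = 1

1


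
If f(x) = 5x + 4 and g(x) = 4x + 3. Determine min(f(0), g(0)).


f(0) = 4
g(0) = 3
min = 3

3


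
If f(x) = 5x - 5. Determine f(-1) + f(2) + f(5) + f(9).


f(-1) = -10
f(2) = 5
f(5) = 20
f(9) = 40
Sum = 55

55


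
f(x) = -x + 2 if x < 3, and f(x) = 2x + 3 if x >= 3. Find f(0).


2


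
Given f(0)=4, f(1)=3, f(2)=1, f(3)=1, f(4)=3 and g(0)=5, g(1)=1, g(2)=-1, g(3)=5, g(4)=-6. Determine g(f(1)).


f(1) = 3
g(3) = 5

5


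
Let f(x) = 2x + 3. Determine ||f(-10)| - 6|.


f(-10) = -17
|-17| = 17
|17 - 6| = 11

11


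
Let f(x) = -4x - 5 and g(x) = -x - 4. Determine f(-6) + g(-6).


f(-6) = 19
g(-6) = 2
Sum = 21

21


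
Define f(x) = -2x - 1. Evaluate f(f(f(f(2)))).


f(2) = -5
f(-5) = 9
f(9) = -19
f(-19) = 37

37


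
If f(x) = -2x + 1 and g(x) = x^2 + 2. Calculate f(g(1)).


g(1) = 3
f(3) = -5

-5


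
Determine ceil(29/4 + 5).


29/4 = 7.25
7.25 + 5 = 12.25
ceil(12.25) = 13

13


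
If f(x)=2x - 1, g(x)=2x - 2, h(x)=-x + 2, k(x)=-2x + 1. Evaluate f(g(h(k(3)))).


k(3) = -5
h(-5) = 7
g(7) = 12
f(12) = 23

23


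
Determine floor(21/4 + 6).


21/4 = 5.25
5.25 + 6 = 11.25
floor(11.25) = 11

11


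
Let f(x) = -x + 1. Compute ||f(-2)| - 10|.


f(-2) = 3
|3| = 3
|3 - 10| = 7

7


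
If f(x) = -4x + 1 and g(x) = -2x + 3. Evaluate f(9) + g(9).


f(9) = -35
g(9) = -15
Sum = -50

-50


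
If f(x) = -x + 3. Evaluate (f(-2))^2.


f(-2) = 5
(5)^2 = 25

25


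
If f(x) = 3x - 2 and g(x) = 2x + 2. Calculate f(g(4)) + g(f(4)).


f(g(4)) = 28
g(f(4)) = 22
Sum = 50

50


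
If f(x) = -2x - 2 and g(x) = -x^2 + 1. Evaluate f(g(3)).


g(3) = -8
f(-8) = 14

14


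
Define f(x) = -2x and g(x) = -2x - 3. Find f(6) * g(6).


f(6) = -12
g(6) = -15
Product = 180

180


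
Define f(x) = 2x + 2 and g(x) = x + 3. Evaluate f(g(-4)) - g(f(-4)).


f(g(-4)) = 0
g(f(-4)) = -3
Difference = 3

3


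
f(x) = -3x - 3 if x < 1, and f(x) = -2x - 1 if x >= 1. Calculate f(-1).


-1 satisfies x < 1
f(-1) = 0

0


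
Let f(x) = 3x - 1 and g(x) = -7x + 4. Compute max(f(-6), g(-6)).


f(-6) = -19
g(-6) = 46
max = 46

46


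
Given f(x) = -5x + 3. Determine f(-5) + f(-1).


f(-5) = 28
f(-1) = 8
Sum = 36

36


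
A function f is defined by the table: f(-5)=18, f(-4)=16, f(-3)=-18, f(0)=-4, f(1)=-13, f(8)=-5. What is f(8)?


-5


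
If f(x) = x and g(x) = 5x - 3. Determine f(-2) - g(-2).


f(-2) = -2
g(-2) = -13
Difference = 11

11


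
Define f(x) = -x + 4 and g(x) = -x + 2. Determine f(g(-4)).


g(-4) = 6
f(6) = -2

-2


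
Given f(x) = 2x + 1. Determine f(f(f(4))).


f(4) = 9
f(9) = 19
f(19) = 39

39


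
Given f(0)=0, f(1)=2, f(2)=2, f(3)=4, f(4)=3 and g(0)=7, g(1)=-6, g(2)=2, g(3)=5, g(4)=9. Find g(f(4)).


f(4) = 3
g(3) = 5

5


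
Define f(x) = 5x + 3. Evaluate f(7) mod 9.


f(7) = 38
38 mod 9 = 2

2


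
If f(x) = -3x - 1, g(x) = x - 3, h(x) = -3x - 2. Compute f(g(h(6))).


68


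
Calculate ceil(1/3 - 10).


1/3 = 0.3333
0.3333 - 10 = -9.6667
ceil(-9.6667) = -9

-9


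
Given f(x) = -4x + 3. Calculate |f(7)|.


f(7) = -25
|-25| = 25

25


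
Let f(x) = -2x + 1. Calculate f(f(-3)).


f(-3) = 7
f(7) = -13

-13


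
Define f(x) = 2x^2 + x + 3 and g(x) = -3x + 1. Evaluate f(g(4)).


g(4) = -11
f(-11) = 2*(-11)^2 + 1*(-11) + 3 = 234

234


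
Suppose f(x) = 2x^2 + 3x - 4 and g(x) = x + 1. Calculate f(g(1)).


g(1) = 2
f(2) = 2*(2)^2 + 3*(2) - 4 = 10

10


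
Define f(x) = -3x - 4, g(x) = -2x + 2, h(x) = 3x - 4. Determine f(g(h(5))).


h(5) = 11
g(11) = -20
f(-20) = 56

56


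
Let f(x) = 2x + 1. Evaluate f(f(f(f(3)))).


63


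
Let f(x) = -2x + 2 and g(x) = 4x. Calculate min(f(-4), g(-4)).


f(-4) = 10
g(-4) = -16
min = -16

-16


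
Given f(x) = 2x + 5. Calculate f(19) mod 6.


f(19) = 43
43 mod 6 = 1

1


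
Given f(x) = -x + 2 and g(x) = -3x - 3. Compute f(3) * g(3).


f(3) = -1
g(3) = -12
Product = 12

12


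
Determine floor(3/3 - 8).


-7


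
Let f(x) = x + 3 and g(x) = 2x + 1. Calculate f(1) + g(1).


f(1) = 4
g(1) = 3
Sum = 7

7


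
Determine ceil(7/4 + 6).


7/4 = 1.75
1.75 + 6 = 7.75
ceil(7.75) = 8

8


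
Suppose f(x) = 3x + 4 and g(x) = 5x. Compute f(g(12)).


184


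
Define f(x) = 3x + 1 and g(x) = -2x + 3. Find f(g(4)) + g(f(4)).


f(g(4)) = -14
g(f(4)) = -23
Sum = -37

-37


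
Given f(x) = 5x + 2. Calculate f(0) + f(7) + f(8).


f(0) = 2
f(7) = 37
f(8) = 42
Sum = 81

81


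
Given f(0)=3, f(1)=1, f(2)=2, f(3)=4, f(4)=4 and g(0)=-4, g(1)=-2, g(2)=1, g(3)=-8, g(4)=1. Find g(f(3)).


f(3) = 4
g(4) = 1

1


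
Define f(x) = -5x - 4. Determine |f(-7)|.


f(-7) = 31
|31| = 31

31


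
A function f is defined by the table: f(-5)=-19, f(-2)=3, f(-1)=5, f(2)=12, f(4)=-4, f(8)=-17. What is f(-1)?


Reading from the table at x = -1

5


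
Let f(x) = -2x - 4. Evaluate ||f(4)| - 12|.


0


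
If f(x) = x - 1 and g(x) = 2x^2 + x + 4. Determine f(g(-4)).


g(-4) = 32
f(32) = 31

31


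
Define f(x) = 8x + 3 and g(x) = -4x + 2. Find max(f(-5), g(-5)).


22


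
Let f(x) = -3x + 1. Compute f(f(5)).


f(5) = -14
f(-14) = 43

43


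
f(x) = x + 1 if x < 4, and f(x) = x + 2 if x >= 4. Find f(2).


2 satisfies x < 4
f(2) = 3

3


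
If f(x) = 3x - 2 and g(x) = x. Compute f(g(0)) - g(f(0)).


f(g(0)) = -2
g(f(0)) = -2
Difference = 0

0


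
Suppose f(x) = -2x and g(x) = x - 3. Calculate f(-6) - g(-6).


f(-6) = 12
g(-6) = -9
Difference = 21

21


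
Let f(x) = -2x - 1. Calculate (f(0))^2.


f(0) = -1
(-1)^2 = 1

1


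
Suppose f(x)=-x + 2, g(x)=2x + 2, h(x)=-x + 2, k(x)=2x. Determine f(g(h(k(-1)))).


k(-1) = -2
h(-2) = 4
g(4) = 10
f(10) = -8

-8


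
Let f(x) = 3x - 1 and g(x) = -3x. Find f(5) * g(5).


f(5) = 14
g(5) = -15
Product = -210

-210


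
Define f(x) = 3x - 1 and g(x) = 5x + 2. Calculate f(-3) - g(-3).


f(-3) = -10
g(-3) = -13
Difference = 3

3


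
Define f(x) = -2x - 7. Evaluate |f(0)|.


f(0) = -7
|-7| = 7

7


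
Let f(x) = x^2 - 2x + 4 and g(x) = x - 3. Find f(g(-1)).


g(-1) = -4
f(-4) = 1*(-4)^2 - 2*(-4) + 4 = 28

28


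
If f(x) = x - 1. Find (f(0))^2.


f(0) = -1
(-1)^2 = 1

1


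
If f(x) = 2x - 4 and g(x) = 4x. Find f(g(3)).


20


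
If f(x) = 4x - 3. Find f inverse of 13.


Solve 4x - 3 = 13
x = (13 + 3) / 4 = 4

4


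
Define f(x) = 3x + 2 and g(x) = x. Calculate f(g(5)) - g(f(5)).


f(g(5)) = 17
g(f(5)) = 17
Difference = 0

0


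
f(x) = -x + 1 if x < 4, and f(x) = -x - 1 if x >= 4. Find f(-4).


5


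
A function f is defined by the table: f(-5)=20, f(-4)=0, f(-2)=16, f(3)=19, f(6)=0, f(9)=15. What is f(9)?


Reading from the table at x = 9

15


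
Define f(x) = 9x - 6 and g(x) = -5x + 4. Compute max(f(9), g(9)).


f(9) = 75
g(9) = -41
max = 75

75


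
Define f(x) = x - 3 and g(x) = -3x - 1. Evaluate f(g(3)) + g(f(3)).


f(g(3)) = -13
g(f(3)) = -1
Sum = -14

-14


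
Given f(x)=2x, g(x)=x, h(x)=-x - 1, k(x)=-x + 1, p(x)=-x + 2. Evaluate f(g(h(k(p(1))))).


-2


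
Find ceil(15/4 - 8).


-4


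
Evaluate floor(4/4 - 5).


4/4 = 1
1 - 5 = -4
floor(-4) = -4

-4


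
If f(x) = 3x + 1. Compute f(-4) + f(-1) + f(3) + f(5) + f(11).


f(-4) = -11
f(-1) = -2
f(3) = 10
f(5) = 16
f(11) = 34
Sum = 47

47


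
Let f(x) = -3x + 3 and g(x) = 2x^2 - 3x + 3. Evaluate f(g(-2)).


g(-2) = 17
f(17) = -48

-48


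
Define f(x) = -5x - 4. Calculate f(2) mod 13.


f(2) = -14
-14 mod 13 = 12

12


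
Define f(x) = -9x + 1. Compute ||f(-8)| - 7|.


f(-8) = 73
|73| = 73
|73 - 7| = 66

66


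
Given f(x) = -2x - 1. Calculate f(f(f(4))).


f(4) = -9
f(-9) = 17
f(17) = -35

-35


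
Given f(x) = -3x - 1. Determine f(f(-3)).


-25


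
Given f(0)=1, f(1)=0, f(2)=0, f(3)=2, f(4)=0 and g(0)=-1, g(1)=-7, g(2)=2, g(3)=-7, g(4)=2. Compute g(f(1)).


f(1) = 0
g(0) = -1

-1


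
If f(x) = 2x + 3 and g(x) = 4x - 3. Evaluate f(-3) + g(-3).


f(-3) = -3
g(-3) = -15
Sum = -18

-18


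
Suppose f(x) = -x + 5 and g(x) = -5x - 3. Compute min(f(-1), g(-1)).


f(-1) = 6
g(-1) = 2
min = 2

2


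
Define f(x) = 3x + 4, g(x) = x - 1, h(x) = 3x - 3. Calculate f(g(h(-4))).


-44


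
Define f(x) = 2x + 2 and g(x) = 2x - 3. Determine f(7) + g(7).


f(7) = 16
g(7) = 11
Sum = 27

27


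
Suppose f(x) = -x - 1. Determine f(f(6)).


f(6) = -7
f(-7) = 6

6


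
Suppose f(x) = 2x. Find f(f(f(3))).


f(3) = 6
f(6) = 12
f(12) = 24

24


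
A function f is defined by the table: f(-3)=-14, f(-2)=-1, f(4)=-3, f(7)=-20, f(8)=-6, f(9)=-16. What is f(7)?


Reading from the table at x = 7

-20


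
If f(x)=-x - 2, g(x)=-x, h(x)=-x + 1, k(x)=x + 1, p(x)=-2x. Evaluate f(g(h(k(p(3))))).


p(3) = -6
k(-6) = -5
h(-5) = 6
g(6) = -6
f(-6) = 4

4


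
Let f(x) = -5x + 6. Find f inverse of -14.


4


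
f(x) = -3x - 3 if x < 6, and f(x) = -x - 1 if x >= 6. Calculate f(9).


9 satisfies x >= 6
f(9) = -10

-10


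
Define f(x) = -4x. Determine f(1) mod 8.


f(1) = -4
-4 mod 8 = 4

4


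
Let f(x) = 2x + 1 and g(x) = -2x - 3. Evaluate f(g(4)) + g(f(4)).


f(g(4)) = -21
g(f(4)) = -21
Sum = -42

-42


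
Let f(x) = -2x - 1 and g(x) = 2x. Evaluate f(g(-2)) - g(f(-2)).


f(g(-2)) = 7
g(f(-2)) = 6
Difference = 1

1


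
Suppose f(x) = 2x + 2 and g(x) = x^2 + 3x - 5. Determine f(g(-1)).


g(-1) = -7
f(-7) = -12

-12


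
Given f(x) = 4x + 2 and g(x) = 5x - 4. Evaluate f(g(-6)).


-134


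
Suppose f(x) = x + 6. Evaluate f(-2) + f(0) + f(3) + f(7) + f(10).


f(-2) = 4
f(0) = 6
f(3) = 9
f(7) = 13
f(10) = 16
Sum = 48

48


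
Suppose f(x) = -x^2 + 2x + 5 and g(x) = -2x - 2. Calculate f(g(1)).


g(1) = -4
f(-4) = (-1)*(-4)^2 + 2*(-4) + 5 = -19

-19


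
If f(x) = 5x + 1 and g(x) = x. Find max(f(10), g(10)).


f(10) = 51
g(10) = 10
max = 51

51


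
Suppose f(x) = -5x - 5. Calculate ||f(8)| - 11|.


f(8) = -45
|-45| = 45
|45 - 11| = 34

34


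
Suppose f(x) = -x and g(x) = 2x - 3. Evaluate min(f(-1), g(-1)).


f(-1) = 1
g(-1) = -5
min = -5

-5


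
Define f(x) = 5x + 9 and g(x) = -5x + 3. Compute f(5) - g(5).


f(5) = 34
g(5) = -22
Difference = 56

56


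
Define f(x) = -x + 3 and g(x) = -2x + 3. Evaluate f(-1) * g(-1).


f(-1) = 4
g(-1) = 5
Product = 20

20


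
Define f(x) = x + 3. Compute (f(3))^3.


f(3) = 6
(6)^3 = 216

216


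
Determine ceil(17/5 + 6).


17/5 = 3.4
3.4 + 6 = 9.4
ceil(9.4) = 10

10


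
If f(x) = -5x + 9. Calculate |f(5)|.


16


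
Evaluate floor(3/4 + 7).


3/4 = 0.75
0.75 + 7 = 7.75
floor(7.75) = 7

7


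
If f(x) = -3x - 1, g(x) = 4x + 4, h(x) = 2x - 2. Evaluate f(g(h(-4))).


h(-4) = -10
g(-10) = -36
f(-36) = 107

107


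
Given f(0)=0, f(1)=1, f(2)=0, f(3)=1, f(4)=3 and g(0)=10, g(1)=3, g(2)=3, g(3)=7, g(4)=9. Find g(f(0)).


f(0) = 0
g(0) = 10

10


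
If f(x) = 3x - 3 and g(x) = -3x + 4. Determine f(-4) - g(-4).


f(-4) = -15
g(-4) = 16
Difference = -31

-31


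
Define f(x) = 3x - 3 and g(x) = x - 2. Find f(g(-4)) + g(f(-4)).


-38


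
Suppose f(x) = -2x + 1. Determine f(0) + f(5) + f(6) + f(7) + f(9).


f(0) = 1
f(5) = -9
f(6) = -11
f(7) = -13
f(9) = -17
Sum = -49

-49


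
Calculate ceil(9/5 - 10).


-8


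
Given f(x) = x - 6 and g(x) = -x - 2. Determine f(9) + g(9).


f(9) = 3
g(9) = -11
Sum = -8

-8


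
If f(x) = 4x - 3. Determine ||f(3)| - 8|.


f(3) = 9
|9| = 9
|9 - 8| = 1

1


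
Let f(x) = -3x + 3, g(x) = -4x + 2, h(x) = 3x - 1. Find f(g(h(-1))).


h(-1) = -4
g(-4) = 18
f(18) = -51

-51


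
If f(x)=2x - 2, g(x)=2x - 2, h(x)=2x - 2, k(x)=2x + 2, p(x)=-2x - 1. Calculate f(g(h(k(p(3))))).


p(3) = -7
k(-7) = -12
h(-12) = -26
g(-26) = -54
f(-54) = -110

-110


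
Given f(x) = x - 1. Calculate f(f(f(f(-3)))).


-7


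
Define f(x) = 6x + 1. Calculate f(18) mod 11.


f(18) = 109
109 mod 11 = 10

10


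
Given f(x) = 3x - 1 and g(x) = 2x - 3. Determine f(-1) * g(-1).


f(-1) = -4
g(-1) = -5
Product = 20

20


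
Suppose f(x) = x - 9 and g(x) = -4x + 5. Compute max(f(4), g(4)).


f(4) = -5
g(4) = -11
max = -5

-5


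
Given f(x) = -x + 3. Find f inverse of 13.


Solve -x + 3 = 13
x = (13 - 3) / (-1) = -10

-10


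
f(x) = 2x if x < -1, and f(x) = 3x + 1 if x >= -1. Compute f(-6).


-6 satisfies x < -1
f(-6) = -12

-12


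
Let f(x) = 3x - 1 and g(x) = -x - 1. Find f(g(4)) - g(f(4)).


f(g(4)) = -16
g(f(4)) = -12
Difference = -4

-4


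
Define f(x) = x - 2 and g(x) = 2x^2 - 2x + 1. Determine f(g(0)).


-1


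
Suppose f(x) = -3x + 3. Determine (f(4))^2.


f(4) = -9
(-9)^2 = 81

81


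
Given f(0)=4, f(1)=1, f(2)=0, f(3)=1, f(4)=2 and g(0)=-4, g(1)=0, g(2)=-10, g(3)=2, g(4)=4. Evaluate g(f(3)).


f(3) = 1
g(1) = 0

0


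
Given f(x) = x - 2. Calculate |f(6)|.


f(6) = 4
|4| = 4

4


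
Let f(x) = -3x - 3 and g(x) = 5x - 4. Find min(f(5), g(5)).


-18


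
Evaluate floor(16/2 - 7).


16/2 = 8
8 - 7 = 1
floor(1) = 1

1


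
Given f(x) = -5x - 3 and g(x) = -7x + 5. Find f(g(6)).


g(6) = -37
f(-37) = 182

182


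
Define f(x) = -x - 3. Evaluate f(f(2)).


f(2) = -5
f(-5) = 2

2


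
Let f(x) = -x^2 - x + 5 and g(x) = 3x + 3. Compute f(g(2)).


g(2) = 9
f(9) = (-1)*(9)^2 - 1*(9) + 5 = -85

-85


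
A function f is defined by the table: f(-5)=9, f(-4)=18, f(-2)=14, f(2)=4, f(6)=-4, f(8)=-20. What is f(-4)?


Reading from the table at x = -4

18


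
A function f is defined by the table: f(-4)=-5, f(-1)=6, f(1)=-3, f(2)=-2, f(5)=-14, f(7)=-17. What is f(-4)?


Reading from the table at x = -4

-5


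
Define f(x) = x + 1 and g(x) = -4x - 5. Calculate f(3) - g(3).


f(3) = 4
g(3) = -17
Difference = 21

21


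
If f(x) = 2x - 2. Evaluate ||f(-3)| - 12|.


f(-3) = -8
|-8| = 8
|8 - 12| = 4

4


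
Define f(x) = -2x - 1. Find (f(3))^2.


f(3) = -7
(-7)^2 = 49

49


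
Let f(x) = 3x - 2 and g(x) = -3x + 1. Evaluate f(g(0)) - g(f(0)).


f(g(0)) = 1
g(f(0)) = 7
Difference = -6

-6


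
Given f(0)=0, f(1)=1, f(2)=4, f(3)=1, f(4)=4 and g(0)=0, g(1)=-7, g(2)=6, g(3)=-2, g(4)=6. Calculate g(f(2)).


f(2) = 4
g(4) = 6

6


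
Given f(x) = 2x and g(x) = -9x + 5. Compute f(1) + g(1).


f(1) = 2
g(1) = -4
Sum = -2

-2


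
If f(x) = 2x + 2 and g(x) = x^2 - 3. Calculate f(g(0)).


g(0) = -3
f(-3) = -4

-4


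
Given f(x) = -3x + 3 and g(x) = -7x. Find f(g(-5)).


g(-5) = 35
f(35) = -102

-102


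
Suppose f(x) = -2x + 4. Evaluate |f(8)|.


f(8) = -12
|-12| = 12

12


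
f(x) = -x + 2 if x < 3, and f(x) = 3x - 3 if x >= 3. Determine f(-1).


-1 satisfies x < 3
f(-1) = 3

3


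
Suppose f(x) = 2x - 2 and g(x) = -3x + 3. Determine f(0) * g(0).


f(0) = -2
g(0) = 3
Product = -6

-6


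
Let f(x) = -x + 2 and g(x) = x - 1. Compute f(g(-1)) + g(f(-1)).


f(g(-1)) = 4
g(f(-1)) = 2
Sum = 6

6


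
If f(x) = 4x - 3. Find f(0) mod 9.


6


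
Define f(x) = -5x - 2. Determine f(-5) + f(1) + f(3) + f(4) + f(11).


-80


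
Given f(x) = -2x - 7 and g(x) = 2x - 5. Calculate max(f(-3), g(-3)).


f(-3) = -1
g(-3) = -11
max = -1

-1


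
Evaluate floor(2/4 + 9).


9


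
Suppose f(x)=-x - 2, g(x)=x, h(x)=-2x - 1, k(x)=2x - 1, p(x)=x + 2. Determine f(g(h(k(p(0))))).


p(0) = 2
k(2) = 3
h(3) = -7
g(-7) = -7
f(-7) = 5

5


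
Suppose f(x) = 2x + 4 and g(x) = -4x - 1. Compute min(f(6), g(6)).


f(6) = 16
g(6) = -25
min = -25

-25


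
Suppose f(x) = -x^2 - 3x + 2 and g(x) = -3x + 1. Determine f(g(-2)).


g(-2) = 7
f(7) = (-1)*(7)^2 - 3*(7) + 2 = -68

-68


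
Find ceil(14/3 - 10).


14/3 = 4.6667
4.6667 - 10 = -5.3333
ceil(-5.3333) = -5

-5


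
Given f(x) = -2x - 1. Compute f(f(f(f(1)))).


f(1) = -3
f(-3) = 5
f(5) = -11
f(-11) = 21

21


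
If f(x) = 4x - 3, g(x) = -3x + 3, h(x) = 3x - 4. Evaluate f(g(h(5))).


h(5) = 11
g(11) = -30
f(-30) = -123

-123


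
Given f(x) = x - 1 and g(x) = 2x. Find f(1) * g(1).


f(1) = 0
g(1) = 2
Product = 0

0


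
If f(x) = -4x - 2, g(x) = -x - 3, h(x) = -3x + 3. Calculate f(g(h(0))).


22


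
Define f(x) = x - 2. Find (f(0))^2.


4


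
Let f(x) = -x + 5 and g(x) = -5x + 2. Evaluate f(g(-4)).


g(-4) = 22
f(22) = -17

-17


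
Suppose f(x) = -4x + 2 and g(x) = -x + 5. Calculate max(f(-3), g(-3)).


14


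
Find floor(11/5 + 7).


11/5 = 2.2
2.2 + 7 = 9.2
floor(9.2) = 9

9


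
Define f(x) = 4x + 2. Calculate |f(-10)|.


38


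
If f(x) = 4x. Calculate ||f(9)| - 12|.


f(9) = 36
|36| = 36
|36 - 12| = 24

24


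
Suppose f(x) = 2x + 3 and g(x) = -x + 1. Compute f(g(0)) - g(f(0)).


7


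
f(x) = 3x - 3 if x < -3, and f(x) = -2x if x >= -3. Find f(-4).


-4 satisfies x < -3
f(-4) = -15

-15


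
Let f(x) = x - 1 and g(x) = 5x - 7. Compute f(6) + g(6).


f(6) = 5
g(6) = 23
Sum = 28

28


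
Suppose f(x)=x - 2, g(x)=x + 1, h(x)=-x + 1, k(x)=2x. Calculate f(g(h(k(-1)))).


k(-1) = -2
h(-2) = 3
g(3) = 4
f(4) = 2

2


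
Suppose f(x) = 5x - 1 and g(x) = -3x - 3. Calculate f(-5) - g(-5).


f(-5) = -26
g(-5) = 12
Difference = -38

-38


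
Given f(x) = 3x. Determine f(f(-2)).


f(-2) = -6
f(-6) = -18

-18


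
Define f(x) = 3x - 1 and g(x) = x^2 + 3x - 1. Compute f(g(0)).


-4


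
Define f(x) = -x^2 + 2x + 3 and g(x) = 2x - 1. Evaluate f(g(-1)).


g(-1) = -3
f(-3) = (-1)*(-3)^2 + 2*(-3) + 3 = -12

-12


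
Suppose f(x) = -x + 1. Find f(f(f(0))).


f(0) = 1
f(1) = 0
f(0) = 1

1


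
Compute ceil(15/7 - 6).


15/7 = 2.1429
2.1429 - 6 = -3.8571
ceil(-3.8571) = -3

-3


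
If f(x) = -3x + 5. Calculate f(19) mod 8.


4


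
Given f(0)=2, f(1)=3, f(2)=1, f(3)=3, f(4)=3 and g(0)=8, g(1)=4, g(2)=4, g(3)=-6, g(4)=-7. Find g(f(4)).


f(4) = 3
g(3) = -6

-6


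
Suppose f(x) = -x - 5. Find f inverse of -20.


Solve -x - 5 = -20
x = (-20 + 5) / (-1) = 15

15


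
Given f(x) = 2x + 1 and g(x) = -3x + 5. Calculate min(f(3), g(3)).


f(3) = 7
g(3) = -4
min = -4

-4


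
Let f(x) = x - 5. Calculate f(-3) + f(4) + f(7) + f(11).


f(-3) = -8
f(4) = -1
f(7) = 2
f(11) = 6
Sum = -1

-1


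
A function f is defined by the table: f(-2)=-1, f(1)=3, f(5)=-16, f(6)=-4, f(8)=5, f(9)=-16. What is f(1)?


Reading from the table at x = 1

3


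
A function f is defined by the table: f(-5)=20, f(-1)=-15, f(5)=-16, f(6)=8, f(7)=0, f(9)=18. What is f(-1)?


Reading from the table at x = -1

-15


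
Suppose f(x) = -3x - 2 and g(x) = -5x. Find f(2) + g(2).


f(2) = -8
g(2) = -10
Sum = -18

-18


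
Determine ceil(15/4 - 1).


15/4 = 3.75
3.75 - 1 = 2.75
ceil(2.75) = 3

3


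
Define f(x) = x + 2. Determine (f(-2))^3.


f(-2) = 0
(0)^3 = 0

0


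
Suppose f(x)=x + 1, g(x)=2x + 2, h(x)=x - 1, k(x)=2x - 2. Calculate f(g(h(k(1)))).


k(1) = 0
h(0) = -1
g(-1) = 0
f(0) = 1

1


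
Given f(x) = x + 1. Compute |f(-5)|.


f(-5) = -4
|-4| = 4

4


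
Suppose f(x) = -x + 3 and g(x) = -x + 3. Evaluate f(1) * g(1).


f(1) = 2
g(1) = 2
Product = 4

4


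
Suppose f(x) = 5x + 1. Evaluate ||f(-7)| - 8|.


26


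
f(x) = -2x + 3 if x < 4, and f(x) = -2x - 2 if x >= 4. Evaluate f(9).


9 satisfies x >= 4
f(9) = -20

-20


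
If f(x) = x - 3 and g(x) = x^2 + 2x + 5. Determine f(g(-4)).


g(-4) = 13
f(13) = 10

10


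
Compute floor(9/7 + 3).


4


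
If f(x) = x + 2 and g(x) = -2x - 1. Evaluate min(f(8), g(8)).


-17


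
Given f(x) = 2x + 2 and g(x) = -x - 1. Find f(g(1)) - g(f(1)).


f(g(1)) = -2
g(f(1)) = -5
Difference = 3

3


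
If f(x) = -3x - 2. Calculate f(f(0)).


f(0) = -2
f(-2) = 4

4


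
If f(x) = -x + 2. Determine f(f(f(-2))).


f(-2) = 4
f(4) = -2
f(-2) = 4

4


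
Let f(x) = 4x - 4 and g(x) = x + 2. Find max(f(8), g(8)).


f(8) = 28
g(8) = 10
max = 28

28


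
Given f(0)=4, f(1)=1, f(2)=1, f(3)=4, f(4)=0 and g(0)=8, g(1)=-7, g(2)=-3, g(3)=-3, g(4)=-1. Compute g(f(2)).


f(2) = 1
g(1) = -7

-7


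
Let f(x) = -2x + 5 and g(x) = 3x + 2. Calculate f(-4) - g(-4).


f(-4) = 13
g(-4) = -10
Difference = 23

23


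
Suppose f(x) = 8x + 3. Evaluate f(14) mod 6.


f(14) = 115
115 mod 6 = 1

1


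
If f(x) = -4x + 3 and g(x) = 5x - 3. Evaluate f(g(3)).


g(3) = 12
f(12) = -45

-45


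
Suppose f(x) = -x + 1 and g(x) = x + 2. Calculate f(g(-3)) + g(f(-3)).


f(g(-3)) = 2
g(f(-3)) = 6
Sum = 8

8


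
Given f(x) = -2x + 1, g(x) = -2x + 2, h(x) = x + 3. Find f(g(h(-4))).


h(-4) = -1
g(-1) = 4
f(4) = -7

-7


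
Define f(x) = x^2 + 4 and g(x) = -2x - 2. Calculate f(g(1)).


g(1) = -4
f(-4) = 1*(-4)^2 + 4 = 20

20


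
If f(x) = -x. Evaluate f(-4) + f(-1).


f(-4) = 4
f(-1) = 1
Sum = 5

5


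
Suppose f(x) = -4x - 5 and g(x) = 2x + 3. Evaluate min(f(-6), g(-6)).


f(-6) = 19
g(-6) = -9
min = -9

-9


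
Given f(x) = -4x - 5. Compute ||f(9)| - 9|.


f(9) = -41
|-41| = 41
|41 - 9| = 32

32


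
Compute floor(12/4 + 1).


4


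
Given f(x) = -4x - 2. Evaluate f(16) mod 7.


f(16) = -66
-66 mod 7 = 4

4


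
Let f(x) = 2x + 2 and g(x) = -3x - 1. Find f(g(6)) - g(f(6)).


f(g(6)) = -36
g(f(6)) = -43
Difference = 7

7


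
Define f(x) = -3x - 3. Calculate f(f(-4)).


f(-4) = 9
f(9) = -30

-30


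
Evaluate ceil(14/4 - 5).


14/4 = 3.5
3.5 - 5 = -1.5
ceil(-1.5) = -1

-1


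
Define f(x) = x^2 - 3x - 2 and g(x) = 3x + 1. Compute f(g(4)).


g(4) = 13
f(13) = 1*(13)^2 - 3*(13) - 2 = 128

128


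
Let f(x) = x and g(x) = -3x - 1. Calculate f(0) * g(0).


f(0) = 0
g(0) = -1
Product = 0

0


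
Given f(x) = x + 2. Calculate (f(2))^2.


f(2) = 4
(4)^2 = 16

16


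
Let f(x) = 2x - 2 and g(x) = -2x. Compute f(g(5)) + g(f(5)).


f(g(5)) = -22
g(f(5)) = -16
Sum = -38

-38


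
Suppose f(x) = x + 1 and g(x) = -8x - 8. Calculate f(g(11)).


g(11) = -96
f(-96) = -95

-95


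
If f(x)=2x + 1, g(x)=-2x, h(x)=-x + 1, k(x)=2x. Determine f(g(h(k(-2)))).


k(-2) = -4
h(-4) = 5
g(5) = -10
f(-10) = -19

-19


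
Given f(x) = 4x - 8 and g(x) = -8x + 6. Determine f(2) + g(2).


f(2) = 0
g(2) = -10
Sum = -10

-10


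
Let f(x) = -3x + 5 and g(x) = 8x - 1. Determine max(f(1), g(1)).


7


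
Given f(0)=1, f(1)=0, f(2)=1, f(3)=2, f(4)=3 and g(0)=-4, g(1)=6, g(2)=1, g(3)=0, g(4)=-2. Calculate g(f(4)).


f(4) = 3
g(3) = 0

0


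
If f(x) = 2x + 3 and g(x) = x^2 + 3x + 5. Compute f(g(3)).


g(3) = 23
f(23) = 49

49


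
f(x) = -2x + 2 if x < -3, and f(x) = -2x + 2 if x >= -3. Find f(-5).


12


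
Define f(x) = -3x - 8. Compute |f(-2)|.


f(-2) = -2
|-2| = 2

2


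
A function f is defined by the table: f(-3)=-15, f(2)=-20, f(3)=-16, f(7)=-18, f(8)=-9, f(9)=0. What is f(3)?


Reading from the table at x = 3

-16


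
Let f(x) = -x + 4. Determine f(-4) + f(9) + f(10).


f(-4) = 8
f(9) = -5
f(10) = -6
Sum = -3

-3


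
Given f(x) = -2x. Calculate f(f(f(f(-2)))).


f(-2) = 4
f(4) = -8
f(-8) = 16
f(16) = -32

-32


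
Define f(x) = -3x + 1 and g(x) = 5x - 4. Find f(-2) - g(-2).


21


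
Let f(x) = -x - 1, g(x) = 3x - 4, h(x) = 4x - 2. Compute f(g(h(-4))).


h(-4) = -18
g(-18) = -58
f(-58) = 57

57


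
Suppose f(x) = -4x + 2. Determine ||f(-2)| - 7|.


3


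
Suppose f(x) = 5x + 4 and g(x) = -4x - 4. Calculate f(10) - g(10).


98


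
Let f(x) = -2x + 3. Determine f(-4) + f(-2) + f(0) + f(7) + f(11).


f(-4) = 11
f(-2) = 7
f(0) = 3
f(7) = -11
f(11) = -19
Sum = -9

-9


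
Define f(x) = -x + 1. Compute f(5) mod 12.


f(5) = -4
-4 mod 12 = 8

8


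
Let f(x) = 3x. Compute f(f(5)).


f(5) = 15
f(15) = 45

45


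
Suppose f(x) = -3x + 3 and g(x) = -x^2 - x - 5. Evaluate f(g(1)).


g(1) = -7
f(-7) = 24

24


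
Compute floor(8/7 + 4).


8/7 = 1.1429
1.1429 + 4 = 5.1429
floor(5.1429) = 5

5


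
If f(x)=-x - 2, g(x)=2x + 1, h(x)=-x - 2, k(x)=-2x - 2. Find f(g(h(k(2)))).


k(2) = -6
h(-6) = 4
g(4) = 9
f(9) = -11

-11


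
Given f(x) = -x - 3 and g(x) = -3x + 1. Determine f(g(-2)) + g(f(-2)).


f(g(-2)) = -10
g(f(-2)) = 4
Sum = -6

-6


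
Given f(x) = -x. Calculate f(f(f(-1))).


1


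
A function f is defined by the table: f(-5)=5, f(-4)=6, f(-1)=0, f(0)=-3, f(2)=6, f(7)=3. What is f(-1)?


Reading from the table at x = -1

0


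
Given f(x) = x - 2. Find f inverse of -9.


-7


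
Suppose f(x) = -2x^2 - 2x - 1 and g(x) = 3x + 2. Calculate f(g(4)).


-421


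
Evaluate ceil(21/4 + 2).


21/4 = 5.25
5.25 + 2 = 7.25
ceil(7.25) = 8

8


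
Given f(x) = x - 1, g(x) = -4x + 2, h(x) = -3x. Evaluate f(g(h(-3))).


-35


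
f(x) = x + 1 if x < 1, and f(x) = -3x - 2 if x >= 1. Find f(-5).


-5 satisfies x < 1
f(-5) = -4

-4


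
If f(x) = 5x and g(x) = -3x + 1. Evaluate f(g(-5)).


g(-5) = 16
f(16) = 80

80


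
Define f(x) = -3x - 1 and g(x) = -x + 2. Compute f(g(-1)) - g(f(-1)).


f(g(-1)) = -10
g(f(-1)) = 0
Difference = -10

-10


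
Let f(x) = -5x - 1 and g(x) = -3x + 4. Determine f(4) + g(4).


f(4) = -21
g(4) = -8
Sum = -29

-29


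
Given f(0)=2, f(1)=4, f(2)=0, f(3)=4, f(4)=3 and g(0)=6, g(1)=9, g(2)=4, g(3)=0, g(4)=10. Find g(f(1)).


10


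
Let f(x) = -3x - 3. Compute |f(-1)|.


f(-1) = 0
|0| = 0

0


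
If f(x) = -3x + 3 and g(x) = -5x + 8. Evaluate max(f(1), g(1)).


f(1) = 0
g(1) = 3
max = 3

3


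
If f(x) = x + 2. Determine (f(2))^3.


f(2) = 4
(4)^3 = 64

64


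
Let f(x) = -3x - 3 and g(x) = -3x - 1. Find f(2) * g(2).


f(2) = -9
g(2) = -7
Product = 63

63


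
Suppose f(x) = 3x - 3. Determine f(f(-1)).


f(-1) = -6
f(-6) = -21

-21


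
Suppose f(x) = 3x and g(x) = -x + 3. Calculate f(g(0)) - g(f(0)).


f(g(0)) = 9
g(f(0)) = 3
Difference = 6

6


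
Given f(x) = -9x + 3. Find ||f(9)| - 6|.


72


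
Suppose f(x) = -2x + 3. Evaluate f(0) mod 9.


f(0) = 3
3 mod 9 = 3

3


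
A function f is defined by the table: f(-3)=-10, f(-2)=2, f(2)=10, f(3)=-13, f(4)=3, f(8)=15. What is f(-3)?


Reading from the table at x = -3

-10


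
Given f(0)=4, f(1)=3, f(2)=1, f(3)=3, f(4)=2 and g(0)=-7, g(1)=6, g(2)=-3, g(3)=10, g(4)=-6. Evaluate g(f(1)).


f(1) = 3
g(3) = 10

10


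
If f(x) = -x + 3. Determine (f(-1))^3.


f(-1) = 4
(4)^3 = 64

64


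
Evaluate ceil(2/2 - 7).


2/2 = 1
1 - 7 = -6
ceil(-6) = -6

-6


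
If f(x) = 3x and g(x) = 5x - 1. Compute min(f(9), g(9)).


f(9) = 27
g(9) = 44
min = 27

27


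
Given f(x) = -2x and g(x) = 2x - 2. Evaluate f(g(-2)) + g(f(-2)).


f(g(-2)) = 12
g(f(-2)) = 6
Sum = 18

18


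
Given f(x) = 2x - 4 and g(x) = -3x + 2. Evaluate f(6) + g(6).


f(6) = 8
g(6) = -16
Sum = -8

-8


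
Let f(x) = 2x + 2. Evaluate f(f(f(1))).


f(1) = 4
f(4) = 10
f(10) = 22

22


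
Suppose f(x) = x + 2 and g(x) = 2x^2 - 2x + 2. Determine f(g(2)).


g(2) = 6
f(6) = 8

8


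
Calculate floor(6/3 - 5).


6/3 = 2
2 - 5 = -3
floor(-3) = -3

-3


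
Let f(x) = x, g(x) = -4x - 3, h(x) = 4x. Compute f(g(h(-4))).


h(-4) = -16
g(-16) = 61
f(61) = 61

61


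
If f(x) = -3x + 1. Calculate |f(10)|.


29


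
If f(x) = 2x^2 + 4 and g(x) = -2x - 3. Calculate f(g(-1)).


6


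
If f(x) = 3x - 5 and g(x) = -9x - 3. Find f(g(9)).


g(9) = -84
f(-84) = -257

-257


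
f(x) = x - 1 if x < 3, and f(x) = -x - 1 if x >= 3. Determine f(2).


2 satisfies x < 3
f(2) = 1

1


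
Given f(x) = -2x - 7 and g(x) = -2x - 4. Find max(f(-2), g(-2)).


f(-2) = -3
g(-2) = 0
max = 0

0


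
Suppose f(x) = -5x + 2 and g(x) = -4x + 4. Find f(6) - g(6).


-8


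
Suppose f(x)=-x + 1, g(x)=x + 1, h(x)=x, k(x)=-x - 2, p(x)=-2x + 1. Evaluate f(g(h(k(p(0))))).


p(0) = 1
k(1) = -3
h(-3) = -3
g(-3) = -2
f(-2) = 3

3


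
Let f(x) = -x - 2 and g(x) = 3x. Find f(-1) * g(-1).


f(-1) = -1
g(-1) = -3
Product = 3

3


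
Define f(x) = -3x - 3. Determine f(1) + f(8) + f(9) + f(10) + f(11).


f(1) = -6
f(8) = -27
f(9) = -30
f(10) = -33
f(11) = -36
Sum = -132

-132


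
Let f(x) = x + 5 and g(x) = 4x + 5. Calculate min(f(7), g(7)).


f(7) = 12
g(7) = 33
min = 12

12


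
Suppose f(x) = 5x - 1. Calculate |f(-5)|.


f(-5) = -26
|-26| = 26

26


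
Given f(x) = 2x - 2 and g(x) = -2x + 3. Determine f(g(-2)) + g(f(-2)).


f(g(-2)) = 12
g(f(-2)) = 15
Sum = 27

27


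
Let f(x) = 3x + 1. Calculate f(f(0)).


f(0) = 1
f(1) = 4

4


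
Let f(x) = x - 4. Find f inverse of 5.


Solve x - 4 = 5
x = (5 + 4) / 1 = 9

9


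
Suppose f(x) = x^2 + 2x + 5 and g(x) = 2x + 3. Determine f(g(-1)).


8


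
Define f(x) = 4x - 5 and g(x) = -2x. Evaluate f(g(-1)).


3


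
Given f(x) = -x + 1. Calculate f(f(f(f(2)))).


f(2) = -1
f(-1) = 2
f(2) = -1
f(-1) = 2

2


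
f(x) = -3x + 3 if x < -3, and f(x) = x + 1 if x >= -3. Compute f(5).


6


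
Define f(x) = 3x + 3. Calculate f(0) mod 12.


f(0) = 3
3 mod 12 = 3

3


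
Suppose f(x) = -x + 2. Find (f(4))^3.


-8


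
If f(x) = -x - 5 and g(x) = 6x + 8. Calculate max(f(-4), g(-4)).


-1


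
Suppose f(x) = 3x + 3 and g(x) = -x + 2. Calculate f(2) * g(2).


f(2) = 9
g(2) = 0
Product = 0

0


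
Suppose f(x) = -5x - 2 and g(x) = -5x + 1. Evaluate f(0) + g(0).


f(0) = -2
g(0) = 1
Sum = -1

-1


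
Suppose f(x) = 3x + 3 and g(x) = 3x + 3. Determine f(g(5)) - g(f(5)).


f(g(5)) = 57
g(f(5)) = 57
Difference = 0

0


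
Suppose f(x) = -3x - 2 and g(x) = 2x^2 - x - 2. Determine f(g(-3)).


-59


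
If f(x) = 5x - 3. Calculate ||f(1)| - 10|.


f(1) = 2
|2| = 2
|2 - 10| = 8

8


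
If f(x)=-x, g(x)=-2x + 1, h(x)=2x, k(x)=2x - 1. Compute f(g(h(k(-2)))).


-21


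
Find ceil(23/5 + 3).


23/5 = 4.6
4.6 + 3 = 7.6
ceil(7.6) = 8

8


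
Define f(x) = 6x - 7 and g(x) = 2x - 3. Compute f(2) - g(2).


f(2) = 5
g(2) = 1
Difference = 4

4


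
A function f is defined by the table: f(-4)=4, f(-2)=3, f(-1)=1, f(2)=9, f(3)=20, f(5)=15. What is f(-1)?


Reading from the table at x = -1

1


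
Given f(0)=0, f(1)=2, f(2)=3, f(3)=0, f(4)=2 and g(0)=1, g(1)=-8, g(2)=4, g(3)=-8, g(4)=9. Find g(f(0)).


f(0) = 0
g(0) = 1

1


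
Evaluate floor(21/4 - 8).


21/4 = 5.25
5.25 - 8 = -2.75
floor(-2.75) = -3

-3


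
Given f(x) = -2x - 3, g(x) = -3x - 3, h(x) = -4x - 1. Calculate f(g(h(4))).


-99


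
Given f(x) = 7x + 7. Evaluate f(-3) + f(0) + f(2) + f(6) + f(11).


f(-3) = -14
f(0) = 7
f(2) = 21
f(6) = 49
f(11) = 84
Sum = 147

147


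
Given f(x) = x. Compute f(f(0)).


f(0) = 0
f(0) = 0

0


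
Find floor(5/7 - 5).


5/7 = 0.7143
0.7143 - 5 = -4.2857
floor(-4.2857) = -5

-5


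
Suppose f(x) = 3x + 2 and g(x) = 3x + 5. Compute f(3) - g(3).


f(3) = 11
g(3) = 14
Difference = -3

-3


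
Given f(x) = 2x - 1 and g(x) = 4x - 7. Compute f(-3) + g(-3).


f(-3) = -7
g(-3) = -19
Sum = -26

-26


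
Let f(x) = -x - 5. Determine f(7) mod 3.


f(7) = -12
-12 mod 3 = 0

0


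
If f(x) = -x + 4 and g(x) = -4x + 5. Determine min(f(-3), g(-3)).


7


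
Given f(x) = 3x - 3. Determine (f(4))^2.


f(4) = 9
(9)^2 = 81

81


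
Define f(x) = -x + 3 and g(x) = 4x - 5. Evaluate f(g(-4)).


g(-4) = -21
f(-21) = 24

24


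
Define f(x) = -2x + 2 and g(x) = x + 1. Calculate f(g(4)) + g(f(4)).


f(g(4)) = -8
g(f(4)) = -5
Sum = -13

-13


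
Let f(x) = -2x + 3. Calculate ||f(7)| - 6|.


f(7) = -11
|-11| = 11
|11 - 6| = 5

5


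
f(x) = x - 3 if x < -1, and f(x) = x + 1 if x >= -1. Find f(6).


6 satisfies x >= -1
f(6) = 7

7


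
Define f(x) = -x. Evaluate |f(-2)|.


f(-2) = 2
|2| = 2

2


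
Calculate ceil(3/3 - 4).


3/3 = 1
1 - 4 = -3
ceil(-3) = -3

-3


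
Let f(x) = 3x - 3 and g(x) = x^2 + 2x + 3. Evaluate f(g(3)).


g(3) = 18
f(18) = 51

51


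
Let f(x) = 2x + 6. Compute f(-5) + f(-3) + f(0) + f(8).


f(-5) = -4
f(-3) = 0
f(0) = 6
f(8) = 22
Sum = 24

24


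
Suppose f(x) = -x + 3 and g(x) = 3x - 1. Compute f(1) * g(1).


4


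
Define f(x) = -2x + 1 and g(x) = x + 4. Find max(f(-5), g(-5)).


f(-5) = 11
g(-5) = -1
max = 11

11


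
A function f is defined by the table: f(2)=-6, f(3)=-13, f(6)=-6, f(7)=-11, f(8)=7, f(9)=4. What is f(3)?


Reading from the table at x = 3

-13


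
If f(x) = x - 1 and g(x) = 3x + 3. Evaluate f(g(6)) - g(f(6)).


f(g(6)) = 20
g(f(6)) = 18
Difference = 2

2


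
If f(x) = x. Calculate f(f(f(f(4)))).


f(4) = 4
f(4) = 4
f(4) = 4
f(4) = 4

4


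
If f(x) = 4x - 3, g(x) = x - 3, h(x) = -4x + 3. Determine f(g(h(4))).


h(4) = -13
g(-13) = -16
f(-16) = -67

-67


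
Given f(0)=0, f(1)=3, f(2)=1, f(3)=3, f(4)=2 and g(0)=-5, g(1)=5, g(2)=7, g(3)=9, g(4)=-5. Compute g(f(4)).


f(4) = 2
g(2) = 7

7


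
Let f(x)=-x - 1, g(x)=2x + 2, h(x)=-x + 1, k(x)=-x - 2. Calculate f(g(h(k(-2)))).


k(-2) = 0
h(0) = 1
g(1) = 4
f(4) = -5

-5


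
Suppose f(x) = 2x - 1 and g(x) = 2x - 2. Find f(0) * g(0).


f(0) = -1
g(0) = -2
Product = 2

2


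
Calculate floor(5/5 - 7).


5/5 = 1
1 - 7 = -6
floor(-6) = -6

-6


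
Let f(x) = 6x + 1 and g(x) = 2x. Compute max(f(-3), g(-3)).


f(-3) = -17
g(-3) = -6
max = -6

-6


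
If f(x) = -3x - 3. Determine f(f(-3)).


f(-3) = 6
f(6) = -21

-21


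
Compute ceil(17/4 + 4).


17/4 = 4.25
4.25 + 4 = 8.25
ceil(8.25) = 9

9


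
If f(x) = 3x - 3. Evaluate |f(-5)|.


f(-5) = -18
|-18| = 18

18


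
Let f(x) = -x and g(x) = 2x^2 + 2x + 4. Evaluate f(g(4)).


g(4) = 44
f(44) = -44

-44


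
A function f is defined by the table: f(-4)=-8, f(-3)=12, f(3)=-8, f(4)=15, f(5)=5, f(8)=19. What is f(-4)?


Reading from the table at x = -4

-8


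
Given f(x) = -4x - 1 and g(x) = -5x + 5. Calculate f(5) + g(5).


f(5) = -21
g(5) = -20
Sum = -41

-41


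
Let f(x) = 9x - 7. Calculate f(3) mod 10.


0


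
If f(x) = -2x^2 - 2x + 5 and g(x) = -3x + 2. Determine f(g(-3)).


g(-3) = 11
f(11) = (-2)*(11)^2 - 2*(11) + 5 = -259

-259


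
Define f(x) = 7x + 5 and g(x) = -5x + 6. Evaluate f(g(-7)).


g(-7) = 41
f(41) = 292

292


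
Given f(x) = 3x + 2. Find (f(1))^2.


f(1) = 5
(5)^2 = 25

25


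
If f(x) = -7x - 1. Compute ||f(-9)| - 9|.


f(-9) = 62
|62| = 62
|62 - 9| = 53

53


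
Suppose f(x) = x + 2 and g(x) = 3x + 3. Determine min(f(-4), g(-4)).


f(-4) = -2
g(-4) = -9
min = -9

-9


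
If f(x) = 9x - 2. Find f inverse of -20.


Solve 9x - 2 = -20
x = (-20 + 2) / 9 = -2

-2


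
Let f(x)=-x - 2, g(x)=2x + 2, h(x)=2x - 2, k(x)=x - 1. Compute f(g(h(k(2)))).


k(2) = 1
h(1) = 0
g(0) = 2
f(2) = -4

-4


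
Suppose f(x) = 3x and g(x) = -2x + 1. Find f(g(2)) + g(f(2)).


-20


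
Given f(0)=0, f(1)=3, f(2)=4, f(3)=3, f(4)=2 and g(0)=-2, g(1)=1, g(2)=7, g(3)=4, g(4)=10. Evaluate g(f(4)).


f(4) = 2
g(2) = 7

7


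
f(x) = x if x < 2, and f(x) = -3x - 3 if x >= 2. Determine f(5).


5 satisfies x >= 2
f(5) = -18

-18


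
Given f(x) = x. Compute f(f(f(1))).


f(1) = 1
f(1) = 1
f(1) = 1

1


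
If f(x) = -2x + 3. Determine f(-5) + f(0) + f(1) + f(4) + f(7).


f(-5) = 13
f(0) = 3
f(1) = 1
f(4) = -5
f(7) = -11
Sum = 1

1


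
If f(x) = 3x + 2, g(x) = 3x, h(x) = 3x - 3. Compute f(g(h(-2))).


h(-2) = -9
g(-9) = -27
f(-27) = -79

-79


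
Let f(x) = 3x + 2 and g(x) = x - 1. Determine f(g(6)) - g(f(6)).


f(g(6)) = 17
g(f(6)) = 19
Difference = -2

-2


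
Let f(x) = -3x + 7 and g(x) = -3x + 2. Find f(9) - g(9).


f(9) = -20
g(9) = -25
Difference = 5

5


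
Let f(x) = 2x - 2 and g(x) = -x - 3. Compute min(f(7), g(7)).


-10


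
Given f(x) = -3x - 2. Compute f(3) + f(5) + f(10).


-60


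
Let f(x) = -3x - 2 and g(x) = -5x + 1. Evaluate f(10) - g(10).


f(10) = -32
g(10) = -49
Difference = 17

17


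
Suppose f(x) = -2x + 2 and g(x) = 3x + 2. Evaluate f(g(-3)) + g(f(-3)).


f(g(-3)) = 16
g(f(-3)) = 26
Sum = 42

42


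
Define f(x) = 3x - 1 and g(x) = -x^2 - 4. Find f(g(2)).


g(2) = -8
f(-8) = -25

-25


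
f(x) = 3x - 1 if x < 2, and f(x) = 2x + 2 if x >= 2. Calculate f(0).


-1


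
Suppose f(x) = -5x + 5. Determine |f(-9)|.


f(-9) = 50
|50| = 50

50


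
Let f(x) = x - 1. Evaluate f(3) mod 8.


f(3) = 2
2 mod 8 = 2

2


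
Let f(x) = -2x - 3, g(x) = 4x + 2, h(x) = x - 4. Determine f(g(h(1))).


h(1) = -3
g(-3) = -10
f(-10) = 17

17
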